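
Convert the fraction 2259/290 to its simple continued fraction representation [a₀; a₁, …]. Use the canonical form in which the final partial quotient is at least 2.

2259 = 7·290 + 229, so a_0 = 7
290 = 1·229 + 61, so a_1 = 1
229 = 3·61 + 46, so a_2 = 3
61 = 1·46 + 15, so a_3 = 1
46 = 3·15 + 1, so a_4 = 3
15 = 15·1 + 0, so a_5 = 15

[7; 1, 3, 1, 3, 15]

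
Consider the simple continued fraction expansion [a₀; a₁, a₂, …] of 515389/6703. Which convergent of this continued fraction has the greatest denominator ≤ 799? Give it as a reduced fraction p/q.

20837/271

List convergents until the denominator exceeds the bound:
a_0 = 76: 76/1  (≤ bound)
a_1 = 1: 77/1  (≤ bound)
a_2 = 8: 692/9  (≤ bound)
a_3 = 29: 20145/262  (≤ bound)
a_4 = 1: 20837/271  (≤ bound)
a_5 = 2: 61819/804  (> 799, stop)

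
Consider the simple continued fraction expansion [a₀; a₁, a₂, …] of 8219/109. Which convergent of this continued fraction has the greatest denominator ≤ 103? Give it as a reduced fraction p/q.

List convergents until the denominator exceeds the bound:
a_0 = 75: 75/1  (≤ bound)
a_1 = 2: 151/2  (≤ bound)
a_2 = 2: 377/5  (≤ bound)
a_3 = 10: 3921/52  (≤ bound)
a_4 = 2: 8219/109  (> 103, stop)

3921/52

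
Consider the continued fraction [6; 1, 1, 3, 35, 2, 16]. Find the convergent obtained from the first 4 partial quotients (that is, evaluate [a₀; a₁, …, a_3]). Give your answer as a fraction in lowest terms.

46/7

Start with 3.
1 + 1/(3/1) = 1 + 1/3 = 4/3
1 + 1/(4/3) = 1 + 3/4 = 7/4
6 + 1/(7/4) = 6 + 4/7 = 46/7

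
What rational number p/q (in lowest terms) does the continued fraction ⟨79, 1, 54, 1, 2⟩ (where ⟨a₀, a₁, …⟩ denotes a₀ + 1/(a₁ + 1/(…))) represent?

Compute successive convergents:
a_0 = 79: 79/1
a_1 = 1: 80/1
a_2 = 54: 4399/55
a_3 = 1: 4479/56
a_4 = 2: 13357/167

13357/167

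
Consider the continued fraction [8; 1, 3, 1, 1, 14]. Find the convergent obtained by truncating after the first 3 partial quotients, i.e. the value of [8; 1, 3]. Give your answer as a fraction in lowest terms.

35/4

Start with 3.
1 + 1/(3/1) = 1 + 1/3 = 4/3
8 + 1/(4/3) = 8 + 3/4 = 35/4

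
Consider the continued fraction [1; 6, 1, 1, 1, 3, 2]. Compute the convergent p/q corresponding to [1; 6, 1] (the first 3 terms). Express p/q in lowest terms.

Build up convergents one term at a time:
a_0 = 1: 1/1
a_1 = 6: 7/6
a_2 = 1: 8/7

8/7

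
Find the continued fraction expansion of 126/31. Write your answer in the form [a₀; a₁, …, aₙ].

⌊126/31⌋ = 4, remainder 2
⌊31/2⌋ = 15, remainder 1
⌊2/1⌋ = 2, remainder 0

[4; 15, 2]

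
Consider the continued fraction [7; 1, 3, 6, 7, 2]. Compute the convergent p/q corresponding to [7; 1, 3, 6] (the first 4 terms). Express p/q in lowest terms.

Collapse the nested fraction from the inside out:
Start with 6.
3 + 1/(6/1) = 3 + 1/6 = 19/6
1 + 1/(19/6) = 1 + 6/19 = 25/19
7 + 1/(25/19) = 7 + 19/25 = 194/25

194/25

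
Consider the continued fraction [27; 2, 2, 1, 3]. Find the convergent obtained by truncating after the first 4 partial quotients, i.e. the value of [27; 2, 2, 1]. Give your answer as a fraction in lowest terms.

Start with 1.
2 + 1/(1/1) = 2 + 1/1 = 3/1
2 + 1/(3/1) = 2 + 1/3 = 7/3
27 + 1/(7/3) = 27 + 3/7 = 192/7

192/7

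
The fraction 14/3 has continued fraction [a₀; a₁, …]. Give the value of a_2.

14 ÷ 3 → quotient 4, remainder 2
3 ÷ 2 → quotient 1, remainder 1
2 ÷ 1 → quotient 2, remainder 0

2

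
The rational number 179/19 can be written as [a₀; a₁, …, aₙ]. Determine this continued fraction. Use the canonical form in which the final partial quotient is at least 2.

179 = 9·19 + 8, so a_0 = 9
19 = 2·8 + 3, so a_1 = 2
8 = 2·3 + 2, so a_2 = 2
3 = 1·2 + 1, so a_3 = 1
2 = 2·1 + 0, so a_4 = 2

[9; 2, 2, 1, 2]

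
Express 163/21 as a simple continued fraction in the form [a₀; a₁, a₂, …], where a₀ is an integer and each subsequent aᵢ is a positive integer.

[7; 1, 3, 5]

163 = 7·21 + 16, so a_0 = 7
21 = 1·16 + 5, so a_1 = 1
16 = 3·5 + 1, so a_2 = 3
5 = 5·1 + 0, so a_3 = 5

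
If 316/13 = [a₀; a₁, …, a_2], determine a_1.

Apply division with remainder until the remainder is 0:
⌊316/13⌋ = 24, remainder 4
⌊13/4⌋ = 3, remainder 1

3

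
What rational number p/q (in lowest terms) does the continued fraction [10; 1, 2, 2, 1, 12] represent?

1359/127

Use the convergent recurrence hₖ = aₖ·hₖ₋₁ + hₖ₋₂ (and likewise for the denominators kₖ):
a_0 = 10: 10/1
a_1 = 1: 11/1
a_2 = 2: 32/3
a_3 = 2: 75/7
a_4 = 1: 107/10
a_5 = 12: 1359/127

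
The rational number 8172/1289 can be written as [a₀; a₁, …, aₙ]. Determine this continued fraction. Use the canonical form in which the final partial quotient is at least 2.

8172 = 6·1289 + 438, so a_0 = 6
1289 = 2·438 + 413, so a_1 = 2
438 = 1·413 + 25, so a_2 = 1
413 = 16·25 + 13, so a_3 = 16
25 = 1·13 + 12, so a_4 = 1
13 = 1·12 + 1, so a_5 = 1
12 = 12·1 + 0, so a_6 = 12

[6; 2, 1, 16, 1, 1, 12]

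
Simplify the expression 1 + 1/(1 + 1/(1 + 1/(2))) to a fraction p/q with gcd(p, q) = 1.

8/5

Build up convergents one term at a time:
a_0 = 1: 1/1
a_1 = 1: 2/1
a_2 = 1: 3/2
a_3 = 2: 8/5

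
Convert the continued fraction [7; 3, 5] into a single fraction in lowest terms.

117/16

Start with 5.
3 + 1/(5/1) = 3 + 1/5 = 16/5
7 + 1/(16/5) = 7 + 5/16 = 117/16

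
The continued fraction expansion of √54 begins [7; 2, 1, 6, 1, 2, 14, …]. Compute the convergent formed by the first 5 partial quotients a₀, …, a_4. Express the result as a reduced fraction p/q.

169/23

Compute successive convergents:
a_0 = 7: 7/1
a_1 = 2: 15/2
a_2 = 1: 22/3
a_3 = 6: 147/20
a_4 = 1: 169/23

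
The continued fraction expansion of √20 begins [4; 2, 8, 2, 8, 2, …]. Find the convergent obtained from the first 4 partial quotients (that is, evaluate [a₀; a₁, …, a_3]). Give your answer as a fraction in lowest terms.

161/36

a_0 = 4: 4/1
a_1 = 2: 9/2
a_2 = 8: 76/17
a_3 = 2: 161/36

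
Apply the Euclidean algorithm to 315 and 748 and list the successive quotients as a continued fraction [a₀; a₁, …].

[0; 2, 2, 1, 2, 39]

⌊315/748⌋ = 0, remainder 315
⌊748/315⌋ = 2, remainder 118
⌊315/118⌋ = 2, remainder 79
⌊118/79⌋ = 1, remainder 39
⌊79/39⌋ = 2, remainder 1
⌊39/1⌋ = 39, remainder 0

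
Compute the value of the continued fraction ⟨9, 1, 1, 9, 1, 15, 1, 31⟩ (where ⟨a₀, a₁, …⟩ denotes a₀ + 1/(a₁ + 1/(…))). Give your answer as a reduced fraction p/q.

107992/11339

Start with 31.
1 + 1/(31/1) = 1 + 1/31 = 32/31
15 + 1/(32/31) = 15 + 31/32 = 511/32
1 + 1/(511/32) = 1 + 32/511 = 543/511
9 + 1/(543/511) = 9 + 511/543 = 5398/543
1 + 1/(5398/543) = 1 + 543/5398 = 5941/5398
1 + 1/(5941/5398) = 1 + 5398/5941 = 11339/5941
9 + 1/(11339/5941) = 9 + 5941/11339 = 107992/11339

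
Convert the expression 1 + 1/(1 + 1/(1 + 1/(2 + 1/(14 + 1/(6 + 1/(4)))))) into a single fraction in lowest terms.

2907/1820

Start with 4.
6 + 1/(4/1) = 6 + 1/4 = 25/4
14 + 1/(25/4) = 14 + 4/25 = 354/25
2 + 1/(354/25) = 2 + 25/354 = 733/354
1 + 1/(733/354) = 1 + 354/733 = 1087/733
1 + 1/(1087/733) = 1 + 733/1087 = 1820/1087
1 + 1/(1820/1087) = 1 + 1087/1820 = 2907/1820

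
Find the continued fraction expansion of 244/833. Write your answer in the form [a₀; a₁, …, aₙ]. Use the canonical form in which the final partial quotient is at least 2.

[0; 3, 2, 2, 2, 2, 8]

Repeatedly divide and take the remainder:
244 ÷ 833 → quotient 0, remainder 244
833 ÷ 244 → quotient 3, remainder 101
244 ÷ 101 → quotient 2, remainder 42
101 ÷ 42 → quotient 2, remainder 17
42 ÷ 17 → quotient 2, remainder 8
17 ÷ 8 → quotient 2, remainder 1
8 ÷ 1 → quotient 8, remainder 0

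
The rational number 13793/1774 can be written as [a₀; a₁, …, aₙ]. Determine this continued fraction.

[7; 1, 3, 2, 4, 7, 6]

Apply division with remainder until the remainder is 0:
13793 ÷ 1774 → quotient 7, remainder 1375
1774 ÷ 1375 → quotient 1, remainder 399
1375 ÷ 399 → quotient 3, remainder 178
399 ÷ 178 → quotient 2, remainder 43
178 ÷ 43 → quotient 4, remainder 6
43 ÷ 6 → quotient 7, remainder 1
6 ÷ 1 → quotient 6, remainder 0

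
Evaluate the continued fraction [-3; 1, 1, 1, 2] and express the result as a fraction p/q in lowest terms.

-19/8

a_0 = -3: -3/1
a_1 = 1: -2/1
a_2 = 1: -5/2
a_3 = 1: -7/3
a_4 = 2: -19/8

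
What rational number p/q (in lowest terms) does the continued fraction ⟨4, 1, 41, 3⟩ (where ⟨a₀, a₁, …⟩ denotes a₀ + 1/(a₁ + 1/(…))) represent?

632/127

Start with 3.
41 + 1/(3/1) = 41 + 1/3 = 124/3
1 + 1/(124/3) = 1 + 3/124 = 127/124
4 + 1/(127/124) = 4 + 124/127 = 632/127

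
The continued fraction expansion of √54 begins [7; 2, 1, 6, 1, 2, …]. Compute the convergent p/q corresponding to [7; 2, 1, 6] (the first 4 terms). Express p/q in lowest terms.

147/20

Compute successive convergents:
a_0 = 7: 7/1
a_1 = 2: 15/2
a_2 = 1: 22/3
a_3 = 6: 147/20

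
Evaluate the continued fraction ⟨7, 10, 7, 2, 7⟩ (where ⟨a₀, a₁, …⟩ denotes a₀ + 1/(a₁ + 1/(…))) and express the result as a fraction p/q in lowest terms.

8057/1135

Collapse the nested fraction from the inside out:
Start with 7.
2 + 1/(7/1) = 2 + 1/7 = 15/7
7 + 1/(15/7) = 7 + 7/15 = 112/15
10 + 1/(112/15) = 10 + 15/112 = 1135/112
7 + 1/(1135/112) = 7 + 112/1135 = 8057/1135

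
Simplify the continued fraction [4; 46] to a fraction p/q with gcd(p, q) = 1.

Build up convergents one term at a time:
a_0 = 4: 4/1
a_1 = 46: 185/46

185/46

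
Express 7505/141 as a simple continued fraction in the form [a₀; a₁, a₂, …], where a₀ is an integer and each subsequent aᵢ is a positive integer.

[53; 4, 2, 2, 6]

7505 = 53·141 + 32, so a_0 = 53
141 = 4·32 + 13, so a_1 = 4
32 = 2·13 + 6, so a_2 = 2
13 = 2·6 + 1, so a_3 = 2
6 = 6·1 + 0, so a_4 = 6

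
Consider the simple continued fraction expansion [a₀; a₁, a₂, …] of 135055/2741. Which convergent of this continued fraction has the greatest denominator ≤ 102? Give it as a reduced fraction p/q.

a_0 = 49: 49/1  (≤ bound)
a_1 = 3: 148/3  (≤ bound)
a_2 = 1: 197/4  (≤ bound)
a_3 = 2: 542/11  (≤ bound)
a_4 = 14: 7785/158  (> 102, stop)

542/11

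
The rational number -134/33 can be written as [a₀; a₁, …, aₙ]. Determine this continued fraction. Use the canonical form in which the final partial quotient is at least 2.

-134 = -5·33 + 31, so a_0 = -5
33 = 1·31 + 2, so a_1 = 1
31 = 15·2 + 1, so a_2 = 15
2 = 2·1 + 0, so a_3 = 2

[-5; 1, 15, 2]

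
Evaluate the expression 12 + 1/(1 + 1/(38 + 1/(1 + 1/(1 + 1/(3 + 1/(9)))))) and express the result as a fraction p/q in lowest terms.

33371/2572

Collapse the nested fraction from the inside out:
Start with 9.
3 + 1/(9/1) = 3 + 1/9 = 28/9
1 + 1/(28/9) = 1 + 9/28 = 37/28
1 + 1/(37/28) = 1 + 28/37 = 65/37
38 + 1/(65/37) = 38 + 37/65 = 2507/65
1 + 1/(2507/65) = 1 + 65/2507 = 2572/2507
12 + 1/(2572/2507) = 12 + 2507/2572 = 33371/2572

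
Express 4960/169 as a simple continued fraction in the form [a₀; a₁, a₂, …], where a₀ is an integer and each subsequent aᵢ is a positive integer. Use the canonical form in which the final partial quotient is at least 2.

4960 ÷ 169 → quotient 29, remainder 59
169 ÷ 59 → quotient 2, remainder 51
59 ÷ 51 → quotient 1, remainder 8
51 ÷ 8 → quotient 6, remainder 3
8 ÷ 3 → quotient 2, remainder 2
3 ÷ 2 → quotient 1, remainder 1
2 ÷ 1 → quotient 2, remainder 0

[29; 2, 1, 6, 2, 1, 2]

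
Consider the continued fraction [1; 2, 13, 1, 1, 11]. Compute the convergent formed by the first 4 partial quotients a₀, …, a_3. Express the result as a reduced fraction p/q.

43/29

Start with 1.
13 + 1/(1/1) = 13 + 1/1 = 14/1
2 + 1/(14/1) = 2 + 1/14 = 29/14
1 + 1/(29/14) = 1 + 14/29 = 43/29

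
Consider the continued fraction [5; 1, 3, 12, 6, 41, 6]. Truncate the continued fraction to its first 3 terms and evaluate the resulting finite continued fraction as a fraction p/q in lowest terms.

Compute successive convergents:
a_0 = 5: 5/1
a_1 = 1: 6/1
a_2 = 3: 23/4

23/4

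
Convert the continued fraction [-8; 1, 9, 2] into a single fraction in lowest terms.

-149/21

Work from the innermost term outward:
Start with 2.
9 + 1/(2/1) = 9 + 1/2 = 19/2
1 + 1/(19/2) = 1 + 2/19 = 21/19
-8 + 1/(21/19) = -8 + 19/21 = -149/21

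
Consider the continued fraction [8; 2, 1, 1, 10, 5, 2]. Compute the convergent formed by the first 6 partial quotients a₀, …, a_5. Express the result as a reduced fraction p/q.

2267/270

Work from the innermost term outward:
Start with 5.
10 + 1/(5/1) = 10 + 1/5 = 51/5
1 + 1/(51/5) = 1 + 5/51 = 56/51
1 + 1/(56/51) = 1 + 51/56 = 107/56
2 + 1/(107/56) = 2 + 56/107 = 270/107
8 + 1/(270/107) = 8 + 107/270 = 2267/270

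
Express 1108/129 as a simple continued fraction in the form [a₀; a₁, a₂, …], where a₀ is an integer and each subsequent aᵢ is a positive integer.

[8; 1, 1, 2, 3, 3, 2]

Run the Euclidean algorithm, recording each quotient:
1108 ÷ 129 → quotient 8, remainder 76
129 ÷ 76 → quotient 1, remainder 53
76 ÷ 53 → quotient 1, remainder 23
53 ÷ 23 → quotient 2, remainder 7
23 ÷ 7 → quotient 3, remainder 2
7 ÷ 2 → quotient 3, remainder 1
2 ÷ 1 → quotient 2, remainder 0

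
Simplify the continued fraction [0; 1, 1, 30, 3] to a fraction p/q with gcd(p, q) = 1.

94/185

Start with 3.
30 + 1/(3/1) = 30 + 1/3 = 91/3
1 + 1/(91/3) = 1 + 3/91 = 94/91
1 + 1/(94/91) = 1 + 91/94 = 185/94
0 + 1/(185/94) = 0 + 94/185 = 94/185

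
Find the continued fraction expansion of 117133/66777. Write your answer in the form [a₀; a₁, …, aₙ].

117133 = 1·66777 + 50356, so a_0 = 1
66777 = 1·50356 + 16421, so a_1 = 1
50356 = 3·16421 + 1093, so a_2 = 3
16421 = 15·1093 + 26, so a_3 = 15
1093 = 42·26 + 1, so a_4 = 42
26 = 26·1 + 0, so a_5 = 26

[1; 1, 3, 15, 42, 26]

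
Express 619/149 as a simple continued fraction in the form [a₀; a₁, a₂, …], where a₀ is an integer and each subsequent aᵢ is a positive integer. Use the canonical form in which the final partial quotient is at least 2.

619 ÷ 149 → quotient 4, remainder 23
149 ÷ 23 → quotient 6, remainder 11
23 ÷ 11 → quotient 2, remainder 1
11 ÷ 1 → quotient 11, remainder 0

[4; 6, 2, 11]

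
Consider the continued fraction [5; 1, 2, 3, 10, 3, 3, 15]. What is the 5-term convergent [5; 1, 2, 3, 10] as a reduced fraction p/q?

Start with 10.
3 + 1/(10/1) = 3 + 1/10 = 31/10
2 + 1/(31/10) = 2 + 10/31 = 72/31
1 + 1/(72/31) = 1 + 31/72 = 103/72
5 + 1/(103/72) = 5 + 72/103 = 587/103

587/103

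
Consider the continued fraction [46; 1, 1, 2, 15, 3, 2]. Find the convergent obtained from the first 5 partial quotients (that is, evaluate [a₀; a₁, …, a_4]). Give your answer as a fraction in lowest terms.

3588/77

Compute successive convergents:
a_0 = 46: 46/1
a_1 = 1: 47/1
a_2 = 1: 93/2
a_3 = 2: 233/5
a_4 = 15: 3588/77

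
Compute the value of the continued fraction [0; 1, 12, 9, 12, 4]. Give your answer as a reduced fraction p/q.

5389/5834

a_0 = 0: 0/1
a_1 = 1: 1/1
a_2 = 12: 12/13
a_3 = 9: 109/118
a_4 = 12: 1320/1429
a_5 = 4: 5389/5834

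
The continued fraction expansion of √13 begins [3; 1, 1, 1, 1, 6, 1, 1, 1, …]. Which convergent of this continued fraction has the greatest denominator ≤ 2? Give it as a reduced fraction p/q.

7/2

a_0 = 3: 3/1  (≤ bound)
a_1 = 1: 4/1  (≤ bound)
a_2 = 1: 7/2  (≤ bound)
a_3 = 1: 11/3  (> 2, stop)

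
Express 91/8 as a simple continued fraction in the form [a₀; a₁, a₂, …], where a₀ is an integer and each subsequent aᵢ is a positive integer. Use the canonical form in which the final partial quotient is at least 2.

[11; 2, 1, 2]

Run the Euclidean algorithm, recording each quotient:
⌊91/8⌋ = 11, remainder 3
⌊8/3⌋ = 2, remainder 2
⌊3/2⌋ = 1, remainder 1
⌊2/1⌋ = 2, remainder 0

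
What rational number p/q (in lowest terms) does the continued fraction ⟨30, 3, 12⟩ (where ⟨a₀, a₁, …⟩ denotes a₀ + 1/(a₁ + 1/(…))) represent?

Start with 12.
3 + 1/(12/1) = 3 + 1/12 = 37/12
30 + 1/(37/12) = 30 + 12/37 = 1122/37

1122/37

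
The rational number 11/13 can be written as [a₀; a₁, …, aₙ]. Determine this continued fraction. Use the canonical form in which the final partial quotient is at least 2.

Apply division with remainder until the remainder is 0:
11 ÷ 13 → quotient 0, remainder 11
13 ÷ 11 → quotient 1, remainder 2
11 ÷ 2 → quotient 5, remainder 1
2 ÷ 1 → quotient 2, remainder 0

[0; 1, 5, 2]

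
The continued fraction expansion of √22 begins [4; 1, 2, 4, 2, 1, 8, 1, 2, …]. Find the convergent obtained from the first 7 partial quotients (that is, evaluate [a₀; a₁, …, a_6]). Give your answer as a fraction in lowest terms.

a_0 = 4: 4/1
a_1 = 1: 5/1
a_2 = 2: 14/3
a_3 = 4: 61/13
a_4 = 2: 136/29
a_5 = 1: 197/42
a_6 = 8: 1712/365

1712/365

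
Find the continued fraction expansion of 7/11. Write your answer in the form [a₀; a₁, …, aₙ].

Apply division with remainder until the remainder is 0:
7 = 0·11 + 7, so a_0 = 0
11 = 1·7 + 4, so a_1 = 1
7 = 1·4 + 3, so a_2 = 1
4 = 1·3 + 1, so a_3 = 1
3 = 3·1 + 0, so a_4 = 3

[0; 1, 1, 1, 3]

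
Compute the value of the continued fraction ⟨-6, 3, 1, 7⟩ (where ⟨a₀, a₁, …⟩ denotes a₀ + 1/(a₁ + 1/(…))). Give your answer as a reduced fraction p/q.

-178/31

a_0 = -6: -6/1
a_1 = 3: -17/3
a_2 = 1: -23/4
a_3 = 7: -178/31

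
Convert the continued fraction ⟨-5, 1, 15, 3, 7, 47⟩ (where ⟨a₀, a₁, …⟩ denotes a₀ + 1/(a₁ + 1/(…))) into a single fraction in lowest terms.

-68725/16922

Start with 47.
7 + 1/(47/1) = 7 + 1/47 = 330/47
3 + 1/(330/47) = 3 + 47/330 = 1037/330
15 + 1/(1037/330) = 15 + 330/1037 = 15885/1037
1 + 1/(15885/1037) = 1 + 1037/15885 = 16922/15885
-5 + 1/(16922/15885) = -5 + 15885/16922 = -68725/16922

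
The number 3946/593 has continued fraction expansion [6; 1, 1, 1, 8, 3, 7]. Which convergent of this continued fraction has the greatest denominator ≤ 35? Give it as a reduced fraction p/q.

173/26

List convergents until the denominator exceeds the bound:
a_0 = 6: 6/1  (≤ bound)
a_1 = 1: 7/1  (≤ bound)
a_2 = 1: 13/2  (≤ bound)
a_3 = 1: 20/3  (≤ bound)
a_4 = 8: 173/26  (≤ bound)
a_5 = 3: 539/81  (> 35, stop)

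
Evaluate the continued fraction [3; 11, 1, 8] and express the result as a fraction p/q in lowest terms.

a_0 = 3: 3/1
a_1 = 11: 34/11
a_2 = 1: 37/12
a_3 = 8: 330/107

330/107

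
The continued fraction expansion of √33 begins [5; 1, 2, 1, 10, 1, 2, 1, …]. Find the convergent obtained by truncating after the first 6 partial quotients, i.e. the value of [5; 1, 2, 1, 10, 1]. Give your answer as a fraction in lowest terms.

270/47

Compute successive convergents:
a_0 = 5: 5/1
a_1 = 1: 6/1
a_2 = 2: 17/3
a_3 = 1: 23/4
a_4 = 10: 247/43
a_5 = 1: 270/47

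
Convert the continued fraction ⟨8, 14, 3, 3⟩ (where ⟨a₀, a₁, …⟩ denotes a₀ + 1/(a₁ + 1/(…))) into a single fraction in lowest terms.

1154/143

a_0 = 8: 8/1
a_1 = 14: 113/14
a_2 = 3: 347/43
a_3 = 3: 1154/143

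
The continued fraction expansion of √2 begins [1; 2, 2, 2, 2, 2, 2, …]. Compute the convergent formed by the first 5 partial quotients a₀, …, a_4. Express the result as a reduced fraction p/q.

a_0 = 1: 1/1
a_1 = 2: 3/2
a_2 = 2: 7/5
a_3 = 2: 17/12
a_4 = 2: 41/29

41/29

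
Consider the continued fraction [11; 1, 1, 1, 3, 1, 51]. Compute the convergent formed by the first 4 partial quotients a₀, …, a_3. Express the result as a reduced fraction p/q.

Start with 1.
1 + 1/(1/1) = 1 + 1/1 = 2/1
1 + 1/(2/1) = 1 + 1/2 = 3/2
11 + 1/(3/2) = 11 + 2/3 = 35/3

35/3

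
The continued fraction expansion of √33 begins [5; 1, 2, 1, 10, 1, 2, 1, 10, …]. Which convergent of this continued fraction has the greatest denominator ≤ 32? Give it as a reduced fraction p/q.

List convergents until the denominator exceeds the bound:
a_0 = 5: 5/1  (≤ bound)
a_1 = 1: 6/1  (≤ bound)
a_2 = 2: 17/3  (≤ bound)
a_3 = 1: 23/4  (≤ bound)
a_4 = 10: 247/43  (> 32, stop)

23/4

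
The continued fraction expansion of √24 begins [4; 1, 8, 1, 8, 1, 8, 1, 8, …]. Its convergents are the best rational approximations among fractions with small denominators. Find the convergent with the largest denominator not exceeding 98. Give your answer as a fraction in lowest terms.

a_0 = 4: 4/1  (≤ bound)
a_1 = 1: 5/1  (≤ bound)
a_2 = 8: 44/9  (≤ bound)
a_3 = 1: 49/10  (≤ bound)
a_4 = 8: 436/89  (≤ bound)
a_5 = 1: 485/99  (> 98, stop)

436/89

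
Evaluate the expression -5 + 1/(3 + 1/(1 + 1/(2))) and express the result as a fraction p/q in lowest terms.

a_0 = -5: -5/1
a_1 = 3: -14/3
a_2 = 1: -19/4
a_3 = 2: -52/11

-52/11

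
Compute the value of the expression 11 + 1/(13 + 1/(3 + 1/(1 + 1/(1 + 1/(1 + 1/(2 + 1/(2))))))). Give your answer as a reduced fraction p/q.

a_0 = 11: 11/1
a_1 = 13: 144/13
a_2 = 3: 443/40
a_3 = 1: 587/53
a_4 = 1: 1030/93
a_5 = 1: 1617/146
a_6 = 2: 4264/385
a_7 = 2: 10145/916

10145/916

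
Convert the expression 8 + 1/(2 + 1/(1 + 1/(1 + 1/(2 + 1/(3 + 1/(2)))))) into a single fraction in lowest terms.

Collapse the nested fraction from the inside out:
Start with 2.
3 + 1/(2/1) = 3 + 1/2 = 7/2
2 + 1/(7/2) = 2 + 2/7 = 16/7
1 + 1/(16/7) = 1 + 7/16 = 23/16
1 + 1/(23/16) = 1 + 16/23 = 39/23
2 + 1/(39/23) = 2 + 23/39 = 101/39
8 + 1/(101/39) = 8 + 39/101 = 847/101

847/101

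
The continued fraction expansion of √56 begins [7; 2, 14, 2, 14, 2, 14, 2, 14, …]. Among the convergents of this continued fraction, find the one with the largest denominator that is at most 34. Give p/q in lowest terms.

a_0 = 7: 7/1  (≤ bound)
a_1 = 2: 15/2  (≤ bound)
a_2 = 14: 217/29  (≤ bound)
a_3 = 2: 449/60  (> 34, stop)

217/29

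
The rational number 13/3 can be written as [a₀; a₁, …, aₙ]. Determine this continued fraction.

[4; 3]

Apply division with remainder until the remainder is 0:
13 ÷ 3 → quotient 4, remainder 1
3 ÷ 1 → quotient 3, remainder 0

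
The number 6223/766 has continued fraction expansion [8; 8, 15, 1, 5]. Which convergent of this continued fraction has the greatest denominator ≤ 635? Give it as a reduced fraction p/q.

a_0 = 8: 8/1  (≤ bound)
a_1 = 8: 65/8  (≤ bound)
a_2 = 15: 983/121  (≤ bound)
a_3 = 1: 1048/129  (≤ bound)
a_4 = 5: 6223/766  (> 635, stop)

1048/129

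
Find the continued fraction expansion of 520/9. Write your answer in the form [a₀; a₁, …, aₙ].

Apply division with remainder until the remainder is 0:
520 ÷ 9 → quotient 57, remainder 7
9 ÷ 7 → quotient 1, remainder 2
7 ÷ 2 → quotient 3, remainder 1
2 ÷ 1 → quotient 2, remainder 0

[57; 1, 3, 2]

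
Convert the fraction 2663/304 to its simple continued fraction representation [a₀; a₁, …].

Repeatedly divide and take the remainder:
2663 ÷ 304 → quotient 8, remainder 231
304 ÷ 231 → quotient 1, remainder 73
231 ÷ 73 → quotient 3, remainder 12
73 ÷ 12 → quotient 6, remainder 1
12 ÷ 1 → quotient 12, remainder 0

[8; 1, 3, 6, 12]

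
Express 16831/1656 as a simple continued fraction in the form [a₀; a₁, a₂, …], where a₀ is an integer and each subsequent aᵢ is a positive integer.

[10; 6, 9, 30]

16831 = 10·1656 + 271, so a_0 = 10
1656 = 6·271 + 30, so a_1 = 6
271 = 9·30 + 1, so a_2 = 9
30 = 30·1 + 0, so a_3 = 30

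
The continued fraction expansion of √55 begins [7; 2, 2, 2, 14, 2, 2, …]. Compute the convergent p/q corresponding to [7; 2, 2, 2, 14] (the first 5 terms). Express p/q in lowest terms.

1283/173

a_0 = 7: 7/1
a_1 = 2: 15/2
a_2 = 2: 37/5
a_3 = 2: 89/12
a_4 = 14: 1283/173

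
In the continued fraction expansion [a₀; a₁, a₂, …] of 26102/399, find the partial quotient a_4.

⌊26102/399⌋ = 65, remainder 167
⌊399/167⌋ = 2, remainder 65
⌊167/65⌋ = 2, remainder 37
⌊65/37⌋ = 1, remainder 28
⌊37/28⌋ = 1, remainder 9

1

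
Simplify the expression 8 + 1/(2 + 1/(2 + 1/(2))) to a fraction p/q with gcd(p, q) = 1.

Collapse the nested fraction from the inside out:
Start with 2.
2 + 1/(2/1) = 2 + 1/2 = 5/2
2 + 1/(5/2) = 2 + 2/5 = 12/5
8 + 1/(12/5) = 8 + 5/12 = 101/12

101/12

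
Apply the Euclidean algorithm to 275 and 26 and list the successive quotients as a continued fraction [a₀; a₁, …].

275 = 10·26 + 15, so a_0 = 10
26 = 1·15 + 11, so a_1 = 1
15 = 1·11 + 4, so a_2 = 1
11 = 2·4 + 3, so a_3 = 2
4 = 1·3 + 1, so a_4 = 1
3 = 3·1 + 0, so a_5 = 3

[10; 1, 1, 2, 1, 3]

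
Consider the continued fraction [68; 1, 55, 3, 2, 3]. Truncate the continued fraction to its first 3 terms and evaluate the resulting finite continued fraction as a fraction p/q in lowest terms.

3863/56

Use the convergent recurrence hₖ = aₖ·hₖ₋₁ + hₖ₋₂ (and likewise for the denominators kₖ):
a_0 = 68: 68/1
a_1 = 1: 69/1
a_2 = 55: 3863/56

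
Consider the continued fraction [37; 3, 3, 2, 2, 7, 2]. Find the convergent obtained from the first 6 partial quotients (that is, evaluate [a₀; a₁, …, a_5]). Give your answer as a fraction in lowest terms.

15481/415

Start with 7.
2 + 1/(7/1) = 2 + 1/7 = 15/7
2 + 1/(15/7) = 2 + 7/15 = 37/15
3 + 1/(37/15) = 3 + 15/37 = 126/37
3 + 1/(126/37) = 3 + 37/126 = 415/126
37 + 1/(415/126) = 37 + 126/415 = 15481/415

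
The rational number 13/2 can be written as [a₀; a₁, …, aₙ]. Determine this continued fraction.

Repeatedly divide and take the remainder:
13 ÷ 2 → quotient 6, remainder 1
2 ÷ 1 → quotient 2, remainder 0

[6; 2]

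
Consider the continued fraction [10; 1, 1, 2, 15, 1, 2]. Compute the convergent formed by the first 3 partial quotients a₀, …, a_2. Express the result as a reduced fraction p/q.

a_0 = 10: 10/1
a_1 = 1: 11/1
a_2 = 1: 21/2

21/2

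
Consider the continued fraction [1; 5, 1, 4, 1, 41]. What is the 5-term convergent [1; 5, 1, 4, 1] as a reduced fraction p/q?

41/35

Start with 1.
4 + 1/(1/1) = 4 + 1/1 = 5/1
1 + 1/(5/1) = 1 + 1/5 = 6/5
5 + 1/(6/5) = 5 + 5/6 = 35/6
1 + 1/(35/6) = 1 + 6/35 = 41/35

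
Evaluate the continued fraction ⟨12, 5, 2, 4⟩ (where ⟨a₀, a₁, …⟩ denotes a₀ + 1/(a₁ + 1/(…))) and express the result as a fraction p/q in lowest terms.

Use the convergent recurrence hₖ = aₖ·hₖ₋₁ + hₖ₋₂ (and likewise for the denominators kₖ):
a_0 = 12: 12/1
a_1 = 5: 61/5
a_2 = 2: 134/11
a_3 = 4: 597/49

597/49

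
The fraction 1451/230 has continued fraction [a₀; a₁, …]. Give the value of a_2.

⌊1451/230⌋ = 6, remainder 71
⌊230/71⌋ = 3, remainder 17
⌊71/17⌋ = 4, remainder 3

4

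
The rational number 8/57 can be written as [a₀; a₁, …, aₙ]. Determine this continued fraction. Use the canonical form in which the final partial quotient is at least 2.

8 ÷ 57 → quotient 0, remainder 8
57 ÷ 8 → quotient 7, remainder 1
8 ÷ 1 → quotient 8, remainder 0

[0; 7, 8]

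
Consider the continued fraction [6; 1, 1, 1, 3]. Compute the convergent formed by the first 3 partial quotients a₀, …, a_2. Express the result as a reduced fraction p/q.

13/2

Starting at the tail and folding back:
Start with 1.
1 + 1/(1/1) = 1 + 1/1 = 2/1
6 + 1/(2/1) = 6 + 1/2 = 13/2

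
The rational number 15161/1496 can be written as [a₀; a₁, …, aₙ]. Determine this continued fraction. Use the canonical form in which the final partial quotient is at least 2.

[10; 7, 2, 3, 1, 6, 1, 2]

15161 = 10·1496 + 201, so a_0 = 10
1496 = 7·201 + 89, so a_1 = 7
201 = 2·89 + 23, so a_2 = 2
89 = 3·23 + 20, so a_3 = 3
23 = 1·20 + 3, so a_4 = 1
20 = 6·3 + 2, so a_5 = 6
3 = 1·2 + 1, so a_6 = 1
2 = 2·1 + 0, so a_7 = 2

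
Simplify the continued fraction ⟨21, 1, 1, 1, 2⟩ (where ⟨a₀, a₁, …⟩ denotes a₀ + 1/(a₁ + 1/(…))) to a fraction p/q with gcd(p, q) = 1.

Work from the innermost term outward:
Start with 2.
1 + 1/(2/1) = 1 + 1/2 = 3/2
1 + 1/(3/2) = 1 + 2/3 = 5/3
1 + 1/(5/3) = 1 + 3/5 = 8/5
21 + 1/(8/5) = 21 + 5/8 = 173/8

173/8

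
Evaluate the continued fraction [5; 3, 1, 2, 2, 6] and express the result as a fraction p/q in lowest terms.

a_0 = 5: 5/1
a_1 = 3: 16/3
a_2 = 1: 21/4
a_3 = 2: 58/11
a_4 = 2: 137/26
a_5 = 6: 880/167

880/167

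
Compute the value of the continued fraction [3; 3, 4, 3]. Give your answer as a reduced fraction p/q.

Start with 3.
4 + 1/(3/1) = 4 + 1/3 = 13/3
3 + 1/(13/3) = 3 + 3/13 = 42/13
3 + 1/(42/13) = 3 + 13/42 = 139/42

139/42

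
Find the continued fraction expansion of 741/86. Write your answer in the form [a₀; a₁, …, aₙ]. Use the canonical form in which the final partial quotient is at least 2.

[8; 1, 1, 1, 1, 1, 1, 6]

Repeatedly divide and take the remainder:
⌊741/86⌋ = 8, remainder 53
⌊86/53⌋ = 1, remainder 33
⌊53/33⌋ = 1, remainder 20
⌊33/20⌋ = 1, remainder 13
⌊20/13⌋ = 1, remainder 7
⌊13/7⌋ = 1, remainder 6
⌊7/6⌋ = 1, remainder 1
⌊6/1⌋ = 6, remainder 0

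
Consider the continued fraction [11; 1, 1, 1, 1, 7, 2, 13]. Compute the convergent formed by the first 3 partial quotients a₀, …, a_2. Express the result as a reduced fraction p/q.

Collapse the nested fraction from the inside out:
Start with 1.
1 + 1/(1/1) = 1 + 1/1 = 2/1
11 + 1/(2/1) = 11 + 1/2 = 23/2

23/2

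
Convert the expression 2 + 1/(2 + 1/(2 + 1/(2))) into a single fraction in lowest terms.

29/12

Start with 2.
2 + 1/(2/1) = 2 + 1/2 = 5/2
2 + 1/(5/2) = 2 + 2/5 = 12/5
2 + 1/(12/5) = 2 + 5/12 = 29/12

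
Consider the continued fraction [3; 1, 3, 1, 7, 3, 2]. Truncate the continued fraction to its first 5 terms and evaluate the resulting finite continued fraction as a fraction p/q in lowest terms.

Start with 7.
1 + 1/(7/1) = 1 + 1/7 = 8/7
3 + 1/(8/7) = 3 + 7/8 = 31/8
1 + 1/(31/8) = 1 + 8/31 = 39/31
3 + 1/(39/31) = 3 + 31/39 = 148/39

148/39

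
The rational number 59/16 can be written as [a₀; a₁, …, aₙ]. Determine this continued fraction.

Apply division with remainder until the remainder is 0:
⌊59/16⌋ = 3, remainder 11
⌊16/11⌋ = 1, remainder 5
⌊11/5⌋ = 2, remainder 1
⌊5/1⌋ = 5, remainder 0

[3; 1, 2, 5]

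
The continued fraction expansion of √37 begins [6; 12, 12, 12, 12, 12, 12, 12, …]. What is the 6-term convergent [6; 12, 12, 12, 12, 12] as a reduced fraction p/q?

Start with 12.
12 + 1/(12/1) = 12 + 1/12 = 145/12
12 + 1/(145/12) = 12 + 12/145 = 1752/145
12 + 1/(1752/145) = 12 + 145/1752 = 21169/1752
12 + 1/(21169/1752) = 12 + 1752/21169 = 255780/21169
6 + 1/(255780/21169) = 6 + 21169/255780 = 1555849/255780

1555849/255780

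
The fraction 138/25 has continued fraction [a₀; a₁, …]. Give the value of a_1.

138 = 5·25 + 13, so a_0 = 5
25 = 1·13 + 12, so a_1 = 1

1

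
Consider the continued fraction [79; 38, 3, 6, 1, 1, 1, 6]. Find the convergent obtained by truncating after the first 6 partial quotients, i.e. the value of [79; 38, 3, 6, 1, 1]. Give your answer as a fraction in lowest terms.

Start with 1.
1 + 1/(1/1) = 1 + 1/1 = 2/1
6 + 1/(2/1) = 6 + 1/2 = 13/2
3 + 1/(13/2) = 3 + 2/13 = 41/13
38 + 1/(41/13) = 38 + 13/41 = 1571/41
79 + 1/(1571/41) = 79 + 41/1571 = 124150/1571

124150/1571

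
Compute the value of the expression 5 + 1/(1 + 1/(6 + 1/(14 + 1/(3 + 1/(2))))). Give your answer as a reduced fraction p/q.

a_0 = 5: 5/1
a_1 = 1: 6/1
a_2 = 6: 41/7
a_3 = 14: 580/99
a_4 = 3: 1781/304
a_5 = 2: 4142/707

4142/707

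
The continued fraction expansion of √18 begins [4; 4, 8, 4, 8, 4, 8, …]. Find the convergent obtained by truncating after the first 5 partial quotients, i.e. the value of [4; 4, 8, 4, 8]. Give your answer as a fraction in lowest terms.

Start with 8.
4 + 1/(8/1) = 4 + 1/8 = 33/8
8 + 1/(33/8) = 8 + 8/33 = 272/33
4 + 1/(272/33) = 4 + 33/272 = 1121/272
4 + 1/(1121/272) = 4 + 272/1121 = 4756/1121

4756/1121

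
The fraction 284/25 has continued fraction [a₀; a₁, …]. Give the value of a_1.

2

284 = 11·25 + 9, so a_0 = 11
25 = 2·9 + 7, so a_1 = 2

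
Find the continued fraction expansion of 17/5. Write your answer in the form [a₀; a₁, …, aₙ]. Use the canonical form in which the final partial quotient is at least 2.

[3; 2, 2]

17 = 3·5 + 2, so a_0 = 3
5 = 2·2 + 1, so a_1 = 2
2 = 2·1 + 0, so a_2 = 2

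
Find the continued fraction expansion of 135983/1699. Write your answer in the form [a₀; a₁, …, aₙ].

[80; 26, 1, 30, 2]

⌊135983/1699⌋ = 80, remainder 63
⌊1699/63⌋ = 26, remainder 61
⌊63/61⌋ = 1, remainder 2
⌊61/2⌋ = 30, remainder 1
⌊2/1⌋ = 2, remainder 0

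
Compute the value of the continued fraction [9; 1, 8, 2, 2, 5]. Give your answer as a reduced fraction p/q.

2513/254

Work from the innermost term outward:
Start with 5.
2 + 1/(5/1) = 2 + 1/5 = 11/5
2 + 1/(11/5) = 2 + 5/11 = 27/11
8 + 1/(27/11) = 8 + 11/27 = 227/27
1 + 1/(227/27) = 1 + 27/227 = 254/227
9 + 1/(254/227) = 9 + 227/254 = 2513/254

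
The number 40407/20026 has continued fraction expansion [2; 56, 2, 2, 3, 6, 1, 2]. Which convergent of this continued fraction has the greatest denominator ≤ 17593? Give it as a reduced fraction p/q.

a_0 = 2: 2/1  (≤ bound)
a_1 = 56: 113/56  (≤ bound)
a_2 = 2: 228/113  (≤ bound)
a_3 = 2: 569/282  (≤ bound)
a_4 = 3: 1935/959  (≤ bound)
a_5 = 6: 12179/6036  (≤ bound)
a_6 = 1: 14114/6995  (≤ bound)
a_7 = 2: 40407/20026  (> 17593, stop)

14114/6995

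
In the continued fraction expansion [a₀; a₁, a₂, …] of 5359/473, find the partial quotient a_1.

3

⌊5359/473⌋ = 11, remainder 156
⌊473/156⌋ = 3, remainder 5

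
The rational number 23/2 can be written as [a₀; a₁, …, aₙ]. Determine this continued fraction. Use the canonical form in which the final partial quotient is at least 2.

23 ÷ 2 → quotient 11, remainder 1
2 ÷ 1 → quotient 2, remainder 0

[11; 2]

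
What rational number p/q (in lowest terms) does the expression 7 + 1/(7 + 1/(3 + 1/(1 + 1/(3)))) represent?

Compute successive convergents:
a_0 = 7: 7/1
a_1 = 7: 50/7
a_2 = 3: 157/22
a_3 = 1: 207/29
a_4 = 3: 778/109

778/109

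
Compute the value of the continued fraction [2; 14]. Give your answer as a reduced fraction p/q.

Collapse the nested fraction from the inside out:
Start with 14.
2 + 1/(14/1) = 2 + 1/14 = 29/14

29/14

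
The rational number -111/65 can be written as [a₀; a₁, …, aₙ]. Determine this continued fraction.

[-2; 3, 2, 2, 1, 2]

-111 = -2·65 + 19, so a_0 = -2
65 = 3·19 + 8, so a_1 = 3
19 = 2·8 + 3, so a_2 = 2
8 = 2·3 + 2, so a_3 = 2
3 = 1·2 + 1, so a_4 = 1
2 = 2·1 + 0, so a_5 = 2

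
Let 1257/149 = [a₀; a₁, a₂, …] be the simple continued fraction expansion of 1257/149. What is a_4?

1257 = 8·149 + 65, so a_0 = 8
149 = 2·65 + 19, so a_1 = 2
65 = 3·19 + 8, so a_2 = 3
19 = 2·8 + 3, so a_3 = 2
8 = 2·3 + 2, so a_4 = 2

2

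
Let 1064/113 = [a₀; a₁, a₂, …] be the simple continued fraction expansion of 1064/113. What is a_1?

2

1064 ÷ 113 → quotient 9, remainder 47
113 ÷ 47 → quotient 2, remainder 19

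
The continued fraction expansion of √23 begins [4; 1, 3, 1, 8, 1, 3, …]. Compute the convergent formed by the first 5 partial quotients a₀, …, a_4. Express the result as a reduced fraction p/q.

211/44

Compute successive convergents:
a_0 = 4: 4/1
a_1 = 1: 5/1
a_2 = 3: 19/4
a_3 = 1: 24/5
a_4 = 8: 211/44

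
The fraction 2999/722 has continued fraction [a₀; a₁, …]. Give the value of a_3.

1

⌊2999/722⌋ = 4, remainder 111
⌊722/111⌋ = 6, remainder 56
⌊111/56⌋ = 1, remainder 55
⌊56/55⌋ = 1, remainder 1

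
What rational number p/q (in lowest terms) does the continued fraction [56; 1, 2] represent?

Start with 2.
1 + 1/(2/1) = 1 + 1/2 = 3/2
56 + 1/(3/2) = 56 + 2/3 = 170/3

170/3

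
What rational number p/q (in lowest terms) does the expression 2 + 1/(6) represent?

Start with 6.
2 + 1/(6/1) = 2 + 1/6 = 13/6

13/6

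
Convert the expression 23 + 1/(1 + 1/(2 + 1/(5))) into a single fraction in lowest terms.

379/16

a_0 = 23: 23/1
a_1 = 1: 24/1
a_2 = 2: 71/3
a_3 = 5: 379/16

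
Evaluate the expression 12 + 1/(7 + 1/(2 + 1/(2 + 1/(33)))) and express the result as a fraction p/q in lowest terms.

Build up convergents one term at a time:
a_0 = 12: 12/1
a_1 = 7: 85/7
a_2 = 2: 182/15
a_3 = 2: 449/37
a_4 = 33: 14999/1236

14999/1236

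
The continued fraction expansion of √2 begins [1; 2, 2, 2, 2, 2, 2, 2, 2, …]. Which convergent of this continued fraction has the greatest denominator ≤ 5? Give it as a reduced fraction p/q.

7/5

List convergents until the denominator exceeds the bound:
a_0 = 1: 1/1  (≤ bound)
a_1 = 2: 3/2  (≤ bound)
a_2 = 2: 7/5  (≤ bound)
a_3 = 2: 17/12  (> 5, stop)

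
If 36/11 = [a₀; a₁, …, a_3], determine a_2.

⌊36/11⌋ = 3, remainder 3
⌊11/3⌋ = 3, remainder 2
⌊3/2⌋ = 1, remainder 1

1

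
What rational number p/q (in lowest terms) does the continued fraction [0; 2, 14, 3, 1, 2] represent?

157/325

Build up convergents one term at a time:
a_0 = 0: 0/1
a_1 = 2: 1/2
a_2 = 14: 14/29
a_3 = 3: 43/89
a_4 = 1: 57/118
a_5 = 2: 157/325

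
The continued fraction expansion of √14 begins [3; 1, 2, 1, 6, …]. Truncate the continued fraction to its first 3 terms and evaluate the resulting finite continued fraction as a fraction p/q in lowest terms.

Starting at the tail and folding back:
Start with 2.
1 + 1/(2/1) = 1 + 1/2 = 3/2
3 + 1/(3/2) = 3 + 2/3 = 11/3

11/3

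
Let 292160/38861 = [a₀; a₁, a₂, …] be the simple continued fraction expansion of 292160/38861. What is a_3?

13

Apply division with remainder until the remainder is 0:
⌊292160/38861⌋ = 7, remainder 20133
⌊38861/20133⌋ = 1, remainder 18728
⌊20133/18728⌋ = 1, remainder 1405
⌊18728/1405⌋ = 13, remainder 463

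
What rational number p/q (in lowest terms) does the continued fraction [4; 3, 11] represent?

147/34

a_0 = 4: 4/1
a_1 = 3: 13/3
a_2 = 11: 147/34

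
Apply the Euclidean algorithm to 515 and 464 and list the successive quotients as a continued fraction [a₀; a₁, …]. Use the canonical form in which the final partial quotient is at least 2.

515 ÷ 464 → quotient 1, remainder 51
464 ÷ 51 → quotient 9, remainder 5
51 ÷ 5 → quotient 10, remainder 1
5 ÷ 1 → quotient 5, remainder 0

[1; 9, 10, 5]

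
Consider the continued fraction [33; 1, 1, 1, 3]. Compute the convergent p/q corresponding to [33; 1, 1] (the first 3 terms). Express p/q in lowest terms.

67/2

Start with 1.
1 + 1/(1/1) = 1 + 1/1 = 2/1
33 + 1/(2/1) = 33 + 1/2 = 67/2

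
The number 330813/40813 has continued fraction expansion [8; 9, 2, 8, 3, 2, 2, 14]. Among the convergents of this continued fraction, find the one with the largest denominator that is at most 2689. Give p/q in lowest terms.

9443/1165

a_0 = 8: 8/1  (≤ bound)
a_1 = 9: 73/9  (≤ bound)
a_2 = 2: 154/19  (≤ bound)
a_3 = 8: 1305/161  (≤ bound)
a_4 = 3: 4069/502  (≤ bound)
a_5 = 2: 9443/1165  (≤ bound)
a_6 = 2: 22955/2832  (> 2689, stop)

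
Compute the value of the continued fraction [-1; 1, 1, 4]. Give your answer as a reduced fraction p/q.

Start with 4.
1 + 1/(4/1) = 1 + 1/4 = 5/4
1 + 1/(5/4) = 1 + 4/5 = 9/5
-1 + 1/(9/5) = -1 + 5/9 = -4/9

-4/9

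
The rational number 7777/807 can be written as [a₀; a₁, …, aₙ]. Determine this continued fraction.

Repeatedly divide and take the remainder:
⌊7777/807⌋ = 9, remainder 514
⌊807/514⌋ = 1, remainder 293
⌊514/293⌋ = 1, remainder 221
⌊293/221⌋ = 1, remainder 72
⌊221/72⌋ = 3, remainder 5
⌊72/5⌋ = 14, remainder 2
⌊5/2⌋ = 2, remainder 1
⌊2/1⌋ = 2, remainder 0

[9; 1, 1, 1, 3, 14, 2, 2]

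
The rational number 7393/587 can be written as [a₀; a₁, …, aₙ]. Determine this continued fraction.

[12; 1, 1, 2, 6, 1, 15]

Run the Euclidean algorithm, recording each quotient:
7393 ÷ 587 → quotient 12, remainder 349
587 ÷ 349 → quotient 1, remainder 238
349 ÷ 238 → quotient 1, remainder 111
238 ÷ 111 → quotient 2, remainder 16
111 ÷ 16 → quotient 6, remainder 15
16 ÷ 15 → quotient 1, remainder 1
15 ÷ 1 → quotient 15, remainder 0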